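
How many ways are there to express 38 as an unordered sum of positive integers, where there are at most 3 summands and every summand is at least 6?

There are too many to list fully; the first 12 (by largest part) are:
38
32,6
31,7
30,8
29,9
28,10
27,11
26,12
26,6,6
25,13
25,7,6
24,14
…and 47 more, for 59 total.

59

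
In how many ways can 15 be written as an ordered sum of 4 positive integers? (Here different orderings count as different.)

Place 3 bars in the 14 internal gaps of a row of 15 dots: C(14,3) = 364.

364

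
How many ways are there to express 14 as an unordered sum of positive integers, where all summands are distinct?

22

The partitions of 14 that satisfy the conditions:
14
13,1
12,2
11,3
11,2,1
10,4
10,3,1
9,5
9,4,1
9,3,2
8,6
8,5,1
8,4,2
8,3,2,1
7,6,1
7,5,2
7,4,3
7,4,2,1
6,5,3
6,5,2,1
6,4,3,1
5,4,3,2
That's 22 in total.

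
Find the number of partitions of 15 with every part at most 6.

Direct enumeration gives 110 partitions.

110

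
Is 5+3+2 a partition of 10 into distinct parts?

The parts sum to 10, and the condition 'all summands are distinct' holds.

Yes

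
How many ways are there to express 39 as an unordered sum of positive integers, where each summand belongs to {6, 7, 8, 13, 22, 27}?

Listing the qualifying partitions of 39:
27+6+6
13+13+13
13+13+7+6
13+8+6+6+6
13+7+7+6+6
8+8+8+8+7
8+7+6+6+6+6
7+7+7+6+6+6

8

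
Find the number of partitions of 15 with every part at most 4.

There are too many to list fully; the first 12 (by largest part) are:
4+4+4+3
4+4+4+2+1
4+4+4+1+1+1
4+4+3+3+1
4+4+3+2+2
4+4+3+2+1+1
4+4+3+1+1+1+1
4+4+2+2+2+1
4+4+2+2+1+1+1
4+4+2+1+1+1+1+1
4+4+1+1+1+1+1+1+1
4+3+3+3+2
…and 42 more, for 54 total.

54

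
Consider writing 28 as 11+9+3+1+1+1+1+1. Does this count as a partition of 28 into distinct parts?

No

The parts sum to 28, and the condition 'all summands are distinct' is violated.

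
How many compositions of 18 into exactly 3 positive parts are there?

136

Place 2 bars in the 17 internal gaps of a row of 18 dots: C(17,2) = 136.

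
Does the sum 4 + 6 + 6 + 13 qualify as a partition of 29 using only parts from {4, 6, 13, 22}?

Yes

The parts sum to 29, and the condition 'each summand belongs to {4, 6, 13, 22}' holds.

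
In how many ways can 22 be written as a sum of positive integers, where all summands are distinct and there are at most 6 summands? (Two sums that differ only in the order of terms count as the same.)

Enumerating by decreasing first part gives 89 partitions in all.

89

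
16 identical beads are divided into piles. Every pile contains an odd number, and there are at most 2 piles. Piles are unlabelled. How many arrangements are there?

4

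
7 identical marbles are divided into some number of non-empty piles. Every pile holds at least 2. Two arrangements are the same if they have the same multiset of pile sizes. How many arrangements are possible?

4

Enumerating:
7
5,2
4,3
3,2,2
Counting gives 4.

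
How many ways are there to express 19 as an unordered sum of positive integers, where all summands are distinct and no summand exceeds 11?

35

There are too many to list fully; the first 12 (by largest part) are:
11,8
11,7,1
11,6,2
11,5,3
11,5,2,1
11,4,3,1
10,9
10,8,1
10,7,2
10,6,3
10,6,2,1
10,5,4
…and 23 more, for 35 total.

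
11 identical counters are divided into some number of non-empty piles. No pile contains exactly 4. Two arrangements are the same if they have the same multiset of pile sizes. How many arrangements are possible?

There are too many to list fully; the first 12 (by largest part) are:
11
1+10
2+9
1+1+9
3+8
1+2+8
1+1+1+8
1+3+7
2+2+7
1+1+2+7
1+1+1+1+7
5+6
…and 29 more, for 41 total.

41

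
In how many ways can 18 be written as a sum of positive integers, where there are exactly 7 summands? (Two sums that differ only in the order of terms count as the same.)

There are too many to list fully; the first 12 (by largest part) are:
12, 1, 1, 1, 1, 1, 1
11, 2, 1, 1, 1, 1, 1
10, 3, 1, 1, 1, 1, 1
10, 2, 2, 1, 1, 1, 1
9, 4, 1, 1, 1, 1, 1
9, 3, 2, 1, 1, 1, 1
9, 2, 2, 2, 1, 1, 1
8, 5, 1, 1, 1, 1, 1
8, 4, 2, 1, 1, 1, 1
8, 3, 3, 1, 1, 1, 1
8, 3, 2, 2, 1, 1, 1
8, 2, 2, 2, 2, 1, 1
…and 37 more, for 49 total.

49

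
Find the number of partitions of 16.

Enumerating by decreasing first part gives 231 partitions in all.

231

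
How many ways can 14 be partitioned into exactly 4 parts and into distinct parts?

Listing the qualifying partitions of 14:
8 + 3 + 2 + 1
7 + 4 + 2 + 1
6 + 5 + 2 + 1
6 + 4 + 3 + 1
5 + 4 + 3 + 2

5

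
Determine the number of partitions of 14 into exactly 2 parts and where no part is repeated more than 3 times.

The partitions of 14 that satisfy the conditions:
13+1
12+2
11+3
10+4
9+5
8+6
7+7

7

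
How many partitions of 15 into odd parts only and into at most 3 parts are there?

8

The partitions of 15 that satisfy the conditions:
15
13,1,1
11,3,1
9,5,1
9,3,3
7,7,1
7,5,3
5,5,5
That's 8 in total.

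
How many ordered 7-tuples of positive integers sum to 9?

A composition of 9 into 7 positive parts is chosen by placing 6 dividers among the 8 gaps between 9 units: C(8,6) = 28.

28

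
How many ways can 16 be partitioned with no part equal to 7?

201

Enumerating by decreasing first part gives 201 partitions in all.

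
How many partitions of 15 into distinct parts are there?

27

There are too many to list fully; the first 12 (by largest part) are:
15
1,14
2,13
3,12
1,2,12
4,11
1,3,11
5,10
1,4,10
2,3,10
6,9
1,5,9
…and 15 more, for 27 total.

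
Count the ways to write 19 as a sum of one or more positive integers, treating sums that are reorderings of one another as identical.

490

Counting exhaustively, 490 partitions satisfy the conditions.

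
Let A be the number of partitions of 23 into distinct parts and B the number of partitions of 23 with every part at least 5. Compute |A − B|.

83

Partitions of 23 into distinct parts: 104.
Partitions of 23 with every part at least 5: 21.
|104 − 21| = 83.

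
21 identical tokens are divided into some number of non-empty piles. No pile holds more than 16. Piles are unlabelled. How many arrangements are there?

Systematic enumeration (by largest part, then next-largest, …) yields 780.

780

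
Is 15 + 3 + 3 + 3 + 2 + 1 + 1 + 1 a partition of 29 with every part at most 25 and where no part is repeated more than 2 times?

No

The parts sum to 29, and the condition 'no summand is used more than 2 times' is violated.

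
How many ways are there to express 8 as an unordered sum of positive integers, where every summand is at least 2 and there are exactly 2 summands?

3

Enumerating:
6+2
5+3
4+4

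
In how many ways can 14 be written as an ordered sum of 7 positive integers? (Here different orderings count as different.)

1716

By stars and bars with positive parts, the count is C(13,6) = 1716.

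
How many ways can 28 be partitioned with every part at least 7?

Listing the qualifying partitions of 28:
28
7,21
8,20
9,19
10,18
11,17
12,16
13,15
14,14
7,7,14
7,8,13
7,9,12
8,8,12
7,10,11
8,9,11
8,10,10
9,9,10
7,7,7,7

18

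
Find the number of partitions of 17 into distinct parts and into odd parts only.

Enumerating:
17
1+3+13
1+5+11
1+7+9
3+5+9

5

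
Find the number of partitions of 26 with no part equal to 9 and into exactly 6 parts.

Direct enumeration gives 235 partitions.

235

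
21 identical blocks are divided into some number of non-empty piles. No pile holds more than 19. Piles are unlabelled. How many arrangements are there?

Direct enumeration gives 790 partitions.

790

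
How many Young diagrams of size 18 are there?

385

There are 385 such partitions.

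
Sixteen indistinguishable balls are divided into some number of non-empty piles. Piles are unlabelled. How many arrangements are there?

231

Counting exhaustively, 231 partitions satisfy the conditions.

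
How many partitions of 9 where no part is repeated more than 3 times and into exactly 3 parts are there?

The partitions of 9 that satisfy the conditions:
7 + 1 + 1
6 + 2 + 1
5 + 3 + 1
5 + 2 + 2
4 + 4 + 1
4 + 3 + 2
3 + 3 + 3
Counting gives 7.

7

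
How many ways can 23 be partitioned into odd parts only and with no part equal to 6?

104

There are 104 such partitions.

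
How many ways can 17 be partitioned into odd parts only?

A partial list (first 12 by largest part):
17
15,1,1
13,3,1
13,1,1,1,1
11,5,1
11,3,3
11,3,1,1,1
11,1,1,1,1,1,1
9,7,1
9,5,3
9,5,1,1,1
9,3,3,1,1
…and 26 more, for 38 total.

38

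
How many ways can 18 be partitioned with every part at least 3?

33

There are too many to list fully; the first 12 (by largest part) are:
18
15+3
14+4
13+5
12+6
12+3+3
11+7
11+4+3
10+8
10+5+3
10+4+4
9+9
…and 21 more, for 33 total.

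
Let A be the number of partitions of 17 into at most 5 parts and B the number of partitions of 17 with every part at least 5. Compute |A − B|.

112

Partitions of 17 into at most 5 parts: 119.
Partitions of 17 with every part at least 5: 7.
|119 − 7| = 112.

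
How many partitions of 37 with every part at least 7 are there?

63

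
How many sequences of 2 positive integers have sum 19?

18

A composition of 19 into 2 positive parts is chosen by placing 1 dividers among the 18 gaps between 19 units: C(18,1) = 18.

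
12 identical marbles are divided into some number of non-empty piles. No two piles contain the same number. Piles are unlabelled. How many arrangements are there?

The partitions of 12 that satisfy the conditions:
12
11,1
10,2
9,3
9,2,1
8,4
8,3,1
7,5
7,4,1
7,3,2
6,5,1
6,4,2
6,3,2,1
5,4,3
5,4,2,1
That's 15 in total.

15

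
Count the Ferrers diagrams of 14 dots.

135

A full systematic count gives 135.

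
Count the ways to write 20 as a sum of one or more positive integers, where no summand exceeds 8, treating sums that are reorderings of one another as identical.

Counting exhaustively, 434 partitions satisfy the conditions.

434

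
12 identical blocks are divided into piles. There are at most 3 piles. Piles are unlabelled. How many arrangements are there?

19

They are:
12
11 + 1
10 + 2
10 + 1 + 1
9 + 3
9 + 2 + 1
8 + 4
8 + 3 + 1
8 + 2 + 2
7 + 5
7 + 4 + 1
7 + 3 + 2
6 + 6
6 + 5 + 1
6 + 4 + 2
6 + 3 + 3
5 + 5 + 2
5 + 4 + 3
4 + 4 + 4
Counting gives 19.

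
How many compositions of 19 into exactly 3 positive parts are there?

Place 2 bars in the 18 internal gaps of a row of 19 dots: C(18,2) = 153.

153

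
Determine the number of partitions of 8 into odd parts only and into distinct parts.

2

The partitions of 8 that satisfy the conditions:
7,1
5,3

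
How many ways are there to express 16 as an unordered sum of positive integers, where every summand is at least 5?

6

The partitions of 16 that satisfy the conditions:
16
5, 11
6, 10
7, 9
8, 8
5, 5, 6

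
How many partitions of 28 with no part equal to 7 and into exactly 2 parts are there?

13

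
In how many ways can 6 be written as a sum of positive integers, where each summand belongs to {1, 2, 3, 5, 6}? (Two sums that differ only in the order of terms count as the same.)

9

They are:
6
1 + 5
3 + 3
1 + 2 + 3
1 + 1 + 1 + 3
2 + 2 + 2
1 + 1 + 2 + 2
1 + 1 + 1 + 1 + 2
1 + 1 + 1 + 1 + 1 + 1
That's 9 in total.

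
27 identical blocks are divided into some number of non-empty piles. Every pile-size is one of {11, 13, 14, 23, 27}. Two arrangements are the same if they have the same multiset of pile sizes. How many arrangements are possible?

2

The partitions of 27 that satisfy the conditions:
27
14 + 13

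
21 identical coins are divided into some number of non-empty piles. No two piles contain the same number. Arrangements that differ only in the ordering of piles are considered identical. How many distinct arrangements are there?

A full systematic count gives 76.

76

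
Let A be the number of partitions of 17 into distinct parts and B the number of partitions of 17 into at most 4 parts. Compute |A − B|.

34

Partitions of 17 into distinct parts: 38.
Partitions of 17 into at most 4 parts: 72.
|38 − 72| = 34.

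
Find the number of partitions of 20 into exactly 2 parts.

10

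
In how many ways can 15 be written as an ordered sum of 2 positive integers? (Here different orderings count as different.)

14

A composition of 15 into 2 positive parts is chosen by placing 1 dividers among the 14 gaps between 15 units: C(14,1) = 14.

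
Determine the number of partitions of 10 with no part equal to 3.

27

There are too many to list fully; the first 12 (by largest part) are:
10
1+9
2+8
1+1+8
1+2+7
1+1+1+7
4+6
2+2+6
1+1+2+6
1+1+1+1+6
5+5
1+4+5
…and 15 more, for 27 total.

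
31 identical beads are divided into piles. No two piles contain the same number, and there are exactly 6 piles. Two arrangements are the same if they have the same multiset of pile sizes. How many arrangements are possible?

There are too many to list fully; the first 12 (by largest part) are:
16+5+4+3+2+1
15+6+4+3+2+1
14+7+4+3+2+1
14+6+5+3+2+1
13+8+4+3+2+1
13+7+5+3+2+1
13+6+5+4+2+1
12+9+4+3+2+1
12+8+5+3+2+1
12+7+6+3+2+1
12+7+5+4+2+1
12+6+5+4+3+1
…and 23 more, for 35 total.

35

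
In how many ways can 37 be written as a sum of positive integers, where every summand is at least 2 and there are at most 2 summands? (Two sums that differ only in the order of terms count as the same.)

18

Listing the qualifying partitions of 37:
37
35, 2
34, 3
33, 4
32, 5
31, 6
30, 7
29, 8
28, 9
27, 10
26, 11
25, 12
24, 13
23, 14
22, 15
21, 16
20, 17
19, 18
Counting gives 18.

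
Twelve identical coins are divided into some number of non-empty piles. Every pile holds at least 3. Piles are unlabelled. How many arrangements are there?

9

Listing the qualifying partitions of 12:
12
3, 9
4, 8
5, 7
6, 6
3, 3, 6
3, 4, 5
4, 4, 4
3, 3, 3, 3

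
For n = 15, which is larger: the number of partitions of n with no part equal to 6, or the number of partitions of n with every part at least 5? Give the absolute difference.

141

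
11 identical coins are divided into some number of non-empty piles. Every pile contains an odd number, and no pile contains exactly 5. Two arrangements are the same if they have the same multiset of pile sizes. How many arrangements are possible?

The partitions of 11 that satisfy the conditions:
11
9+1+1
7+3+1
7+1+1+1+1
3+3+3+1+1
3+3+1+1+1+1+1
3+1+1+1+1+1+1+1+1
1+1+1+1+1+1+1+1+1+1+1

8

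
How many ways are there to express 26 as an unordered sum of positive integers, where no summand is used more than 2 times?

A full systematic count gives 617.

617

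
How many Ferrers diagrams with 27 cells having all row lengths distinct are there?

Enumerating by decreasing first part gives 192 partitions in all.

192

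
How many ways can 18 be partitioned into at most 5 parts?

141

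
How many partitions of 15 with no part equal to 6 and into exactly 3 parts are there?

The partitions of 15 that satisfy the conditions:
13,1,1
12,2,1
11,3,1
11,2,2
10,4,1
10,3,2
9,5,1
9,4,2
9,3,3
8,5,2
8,4,3
7,7,1
7,5,3
7,4,4
5,5,5

15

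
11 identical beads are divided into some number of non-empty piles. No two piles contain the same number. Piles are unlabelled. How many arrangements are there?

12

The partitions of 11 that satisfy the conditions:
11
1,10
2,9
3,8
1,2,8
4,7
1,3,7
5,6
1,4,6
2,3,6
2,4,5
1,2,3,5
That's 12 in total.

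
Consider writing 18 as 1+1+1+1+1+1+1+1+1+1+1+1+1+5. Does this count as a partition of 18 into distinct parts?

The parts sum to 18, and the condition 'all summands are distinct' is violated.

No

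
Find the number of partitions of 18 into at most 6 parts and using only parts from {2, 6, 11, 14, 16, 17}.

Listing the qualifying partitions of 18:
16 + 2
14 + 2 + 2
6 + 6 + 6
6 + 6 + 2 + 2 + 2

4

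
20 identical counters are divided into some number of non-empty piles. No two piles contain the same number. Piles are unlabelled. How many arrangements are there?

There are too many to list fully; the first 12 (by largest part) are:
20
19 + 1
18 + 2
17 + 3
17 + 2 + 1
16 + 4
16 + 3 + 1
15 + 5
15 + 4 + 1
15 + 3 + 2
14 + 6
14 + 5 + 1
…and 52 more, for 64 total.

64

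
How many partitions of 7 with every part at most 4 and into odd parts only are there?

3

Listing the qualifying partitions of 7:
3,3,1
3,1,1,1,1
1,1,1,1,1,1,1
That's 3 in total.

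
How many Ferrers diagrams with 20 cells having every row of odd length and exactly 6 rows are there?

14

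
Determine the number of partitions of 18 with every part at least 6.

The partitions of 18 that satisfy the conditions:
18
6+12
7+11
8+10
9+9
6+6+6

6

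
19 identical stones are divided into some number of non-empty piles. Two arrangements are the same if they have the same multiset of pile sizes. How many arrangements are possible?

490

Counting exhaustively, 490 partitions satisfy the conditions.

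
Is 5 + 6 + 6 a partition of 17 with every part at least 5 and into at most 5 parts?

Yes

The parts sum to 17, and the condition 'every summand is at least 5' holds; the condition 'there are at most 5 summands' holds.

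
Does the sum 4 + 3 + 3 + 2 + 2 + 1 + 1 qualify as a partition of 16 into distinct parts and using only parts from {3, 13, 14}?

No

The parts sum to 16, and the condition 'all summands are distinct' is violated.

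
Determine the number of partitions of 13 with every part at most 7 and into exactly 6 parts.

13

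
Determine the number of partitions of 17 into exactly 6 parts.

44

A partial list (first 12 by largest part):
12,1,1,1,1,1
11,2,1,1,1,1
10,3,1,1,1,1
10,2,2,1,1,1
9,4,1,1,1,1
9,3,2,1,1,1
9,2,2,2,1,1
8,5,1,1,1,1
8,4,2,1,1,1
8,3,3,1,1,1
8,3,2,2,1,1
8,2,2,2,2,1
…and 32 more, for 44 total.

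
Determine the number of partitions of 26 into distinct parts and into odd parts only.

Listing the qualifying partitions of 26:
25 + 1
23 + 3
21 + 5
19 + 7
17 + 9
17 + 5 + 3 + 1
15 + 11
15 + 7 + 3 + 1
13 + 9 + 3 + 1
13 + 7 + 5 + 1
11 + 9 + 5 + 1
11 + 7 + 5 + 3
That's 12 in total.

12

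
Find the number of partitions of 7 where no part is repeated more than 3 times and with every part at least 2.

4

They are:
7
2+5
3+4
2+2+3
That's 4 in total.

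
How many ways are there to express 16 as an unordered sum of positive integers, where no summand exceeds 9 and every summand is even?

15

Enumerating:
8 + 8
8 + 6 + 2
8 + 4 + 4
8 + 4 + 2 + 2
8 + 2 + 2 + 2 + 2
6 + 6 + 4
6 + 6 + 2 + 2
6 + 4 + 4 + 2
6 + 4 + 2 + 2 + 2
6 + 2 + 2 + 2 + 2 + 2
4 + 4 + 4 + 4
4 + 4 + 4 + 2 + 2
4 + 4 + 2 + 2 + 2 + 2
4 + 2 + 2 + 2 + 2 + 2 + 2
2 + 2 + 2 + 2 + 2 + 2 + 2 + 2
That's 15 in total.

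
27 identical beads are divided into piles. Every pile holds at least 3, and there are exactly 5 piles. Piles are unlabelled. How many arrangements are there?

47

There are too many to list fully; the first 12 (by largest part) are:
3, 3, 3, 3, 15
3, 3, 3, 4, 14
3, 3, 3, 5, 13
3, 3, 4, 4, 13
3, 3, 3, 6, 12
3, 3, 4, 5, 12
3, 4, 4, 4, 12
3, 3, 3, 7, 11
3, 3, 4, 6, 11
3, 3, 5, 5, 11
3, 4, 4, 5, 11
4, 4, 4, 4, 11
…and 35 more, for 47 total.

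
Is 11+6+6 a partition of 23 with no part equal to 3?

Yes

The parts sum to 23, and the condition 'no summand equals 3' holds.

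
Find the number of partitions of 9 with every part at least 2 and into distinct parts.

Enumerating:
9
7+2
6+3
5+4
4+3+2
That's 5 in total.

5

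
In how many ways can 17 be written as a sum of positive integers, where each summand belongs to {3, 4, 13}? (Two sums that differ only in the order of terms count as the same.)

They are:
13, 4
4, 4, 3, 3, 3
That's 2 in total.

2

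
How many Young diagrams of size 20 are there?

627

Counting exhaustively, 627 partitions satisfy the conditions.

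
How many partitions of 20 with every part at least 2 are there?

There are 137 such partitions.

137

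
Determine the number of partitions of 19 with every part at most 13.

471

There are 471 such partitions.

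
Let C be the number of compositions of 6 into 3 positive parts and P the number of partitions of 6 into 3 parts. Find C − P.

7

Compositions: C(5,2) = 10.
Partitions of 6 into exactly 3 parts: 3.
Difference: 10 − 3 = 7.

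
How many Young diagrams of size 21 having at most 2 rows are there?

11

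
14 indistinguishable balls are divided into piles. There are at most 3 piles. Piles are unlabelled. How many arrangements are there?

24

Enumerating:
14
1 + 13
2 + 12
1 + 1 + 12
3 + 11
1 + 2 + 11
4 + 10
1 + 3 + 10
2 + 2 + 10
5 + 9
1 + 4 + 9
2 + 3 + 9
6 + 8
1 + 5 + 8
2 + 4 + 8
3 + 3 + 8
7 + 7
1 + 6 + 7
2 + 5 + 7
3 + 4 + 7
2 + 6 + 6
3 + 5 + 6
4 + 4 + 6
4 + 5 + 5
Counting gives 24.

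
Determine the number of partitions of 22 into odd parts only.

Systematic enumeration (by largest part, then next-largest, …) yields 89.

89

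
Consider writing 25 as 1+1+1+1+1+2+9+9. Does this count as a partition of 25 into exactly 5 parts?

No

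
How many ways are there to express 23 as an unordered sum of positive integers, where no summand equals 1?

253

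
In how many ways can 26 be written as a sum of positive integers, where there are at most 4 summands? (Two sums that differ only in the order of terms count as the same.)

206

A full systematic count gives 206.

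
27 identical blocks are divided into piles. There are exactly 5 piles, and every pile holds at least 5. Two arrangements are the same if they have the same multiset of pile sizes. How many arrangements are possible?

2

They are:
7 + 5 + 5 + 5 + 5
6 + 6 + 5 + 5 + 5
That's 2 in total.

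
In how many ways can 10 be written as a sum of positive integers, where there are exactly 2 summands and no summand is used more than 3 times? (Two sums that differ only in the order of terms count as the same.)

5

The partitions of 10 that satisfy the conditions:
9 + 1
8 + 2
7 + 3
6 + 4
5 + 5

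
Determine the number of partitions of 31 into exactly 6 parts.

A full systematic count gives 612.

612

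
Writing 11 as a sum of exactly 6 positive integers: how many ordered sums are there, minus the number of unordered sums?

Ordered (compositions into 6 parts): C(10,5) = 252.
Partitions of 11 into exactly 6 parts: 7.
Difference: 252 − 7 = 245.

245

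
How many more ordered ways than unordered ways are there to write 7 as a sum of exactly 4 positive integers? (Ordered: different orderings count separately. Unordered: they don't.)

Ordered (compositions into 4 parts): C(6,3) = 20.
Unordered (partitions into 4 parts): 3.
Difference: 20 − 3 = 17.

17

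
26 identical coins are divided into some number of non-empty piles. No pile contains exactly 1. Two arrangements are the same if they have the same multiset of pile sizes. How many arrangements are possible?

478

Direct enumeration gives 478 partitions.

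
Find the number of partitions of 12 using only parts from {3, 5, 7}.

2

The partitions of 12 that satisfy the conditions:
5 + 7
3 + 3 + 3 + 3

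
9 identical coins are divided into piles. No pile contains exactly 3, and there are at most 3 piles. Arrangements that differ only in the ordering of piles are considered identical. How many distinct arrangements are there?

The partitions of 9 that satisfy the conditions:
9
8 + 1
7 + 2
7 + 1 + 1
6 + 2 + 1
5 + 4
5 + 2 + 2
4 + 4 + 1
Counting gives 8.

8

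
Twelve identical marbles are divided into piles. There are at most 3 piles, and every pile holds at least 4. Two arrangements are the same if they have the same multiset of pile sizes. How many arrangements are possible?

Enumerating:
12
4 + 8
5 + 7
6 + 6
4 + 4 + 4

5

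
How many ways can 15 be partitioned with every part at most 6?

Enumerating by decreasing first part gives 110 partitions in all.

110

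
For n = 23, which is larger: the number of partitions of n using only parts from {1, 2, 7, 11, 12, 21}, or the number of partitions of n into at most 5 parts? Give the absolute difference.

240

Partitions of 23 using only parts from {1, 2, 7, 11, 12, 21}: 51.
Partitions of 23 into at most 5 parts: 291.
|51 − 291| = 240.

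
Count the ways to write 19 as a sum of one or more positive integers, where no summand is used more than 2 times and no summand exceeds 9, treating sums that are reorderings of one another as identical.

103

Systematic enumeration (by largest part, then next-largest, …) yields 103.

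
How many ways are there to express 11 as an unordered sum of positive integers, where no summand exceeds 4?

There are too many to list fully; the first 12 (by largest part) are:
4, 4, 3
4, 4, 2, 1
4, 4, 1, 1, 1
4, 3, 3, 1
4, 3, 2, 2
4, 3, 2, 1, 1
4, 3, 1, 1, 1, 1
4, 2, 2, 2, 1
4, 2, 2, 1, 1, 1
4, 2, 1, 1, 1, 1, 1
4, 1, 1, 1, 1, 1, 1, 1
3, 3, 3, 2
…and 15 more, for 27 total.

27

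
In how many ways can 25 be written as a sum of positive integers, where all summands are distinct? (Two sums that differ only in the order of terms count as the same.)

142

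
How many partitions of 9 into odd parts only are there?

Listing the qualifying partitions of 9:
9
1+1+7
1+3+5
1+1+1+1+5
3+3+3
1+1+1+3+3
1+1+1+1+1+1+3
1+1+1+1+1+1+1+1+1

8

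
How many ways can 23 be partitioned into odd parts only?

104

Direct enumeration gives 104 partitions.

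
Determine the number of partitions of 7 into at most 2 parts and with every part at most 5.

2

They are:
2,5
3,4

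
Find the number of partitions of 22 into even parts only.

There are too many to list fully; the first 12 (by largest part) are:
22
20,2
18,4
18,2,2
16,6
16,4,2
16,2,2,2
14,8
14,6,2
14,4,4
14,4,2,2
14,2,2,2,2
…and 44 more, for 56 total.

56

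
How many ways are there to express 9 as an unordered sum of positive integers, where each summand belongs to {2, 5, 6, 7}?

2

The partitions of 9 that satisfy the conditions:
7, 2
5, 2, 2
Counting gives 2.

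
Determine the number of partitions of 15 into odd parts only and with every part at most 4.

6

The partitions of 15 that satisfy the conditions:
3 + 3 + 3 + 3 + 3
3 + 3 + 3 + 3 + 1 + 1 + 1
3 + 3 + 3 + 1 + 1 + 1 + 1 + 1 + 1
3 + 3 + 1 + 1 + 1 + 1 + 1 + 1 + 1 + 1 + 1
3 + 1 + 1 + 1 + 1 + 1 + 1 + 1 + 1 + 1 + 1 + 1 + 1
1 + 1 + 1 + 1 + 1 + 1 + 1 + 1 + 1 + 1 + 1 + 1 + 1 + 1 + 1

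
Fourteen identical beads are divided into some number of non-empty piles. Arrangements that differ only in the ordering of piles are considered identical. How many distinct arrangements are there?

135

Enumerating by decreasing first part gives 135 partitions in all.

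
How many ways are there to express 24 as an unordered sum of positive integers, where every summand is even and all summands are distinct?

15

Listing the qualifying partitions of 24:
24
22+2
20+4
18+6
18+4+2
16+8
16+6+2
14+10
14+8+2
14+6+4
12+10+2
12+8+4
12+6+4+2
10+8+6
10+8+4+2
Counting gives 15.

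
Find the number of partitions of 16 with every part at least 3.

21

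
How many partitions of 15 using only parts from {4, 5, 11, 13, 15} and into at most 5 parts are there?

The partitions of 15 that satisfy the conditions:
15
4, 11
5, 5, 5

3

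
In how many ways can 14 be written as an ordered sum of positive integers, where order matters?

8192

There are 13 gaps and each independently is a cut or not, giving 2^13 = 8192.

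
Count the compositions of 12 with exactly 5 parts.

330

Place 4 bars in the 11 internal gaps of a row of 12 dots: C(11,4) = 330.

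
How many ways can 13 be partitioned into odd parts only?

Enumerating:
13
11, 1, 1
9, 3, 1
9, 1, 1, 1, 1
7, 5, 1
7, 3, 3
7, 3, 1, 1, 1
7, 1, 1, 1, 1, 1, 1
5, 5, 3
5, 5, 1, 1, 1
5, 3, 3, 1, 1
5, 3, 1, 1, 1, 1, 1
5, 1, 1, 1, 1, 1, 1, 1, 1
3, 3, 3, 3, 1
3, 3, 3, 1, 1, 1, 1
3, 3, 1, 1, 1, 1, 1, 1, 1
3, 1, 1, 1, 1, 1, 1, 1, 1, 1, 1
1, 1, 1, 1, 1, 1, 1, 1, 1, 1, 1, 1, 1

18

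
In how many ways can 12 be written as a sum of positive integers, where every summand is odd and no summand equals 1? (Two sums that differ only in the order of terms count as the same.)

3

The partitions of 12 that satisfy the conditions:
3+9
5+7
3+3+3+3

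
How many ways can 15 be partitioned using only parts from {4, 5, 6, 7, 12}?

Listing the qualifying partitions of 15:
7, 4, 4
6, 5, 4
5, 5, 5
Counting gives 3.

3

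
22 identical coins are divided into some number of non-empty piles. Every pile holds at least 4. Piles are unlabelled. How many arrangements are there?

34

A partial list (first 12 by largest part):
22
4,18
5,17
6,16
7,15
8,14
4,4,14
9,13
4,5,13
10,12
4,6,12
5,5,12
…and 22 more, for 34 total.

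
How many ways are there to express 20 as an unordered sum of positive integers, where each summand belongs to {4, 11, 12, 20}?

3

Listing the qualifying partitions of 20:
20
12, 4, 4
4, 4, 4, 4, 4
Counting gives 3.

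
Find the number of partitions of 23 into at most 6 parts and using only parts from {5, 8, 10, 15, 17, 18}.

4

They are:
18+5
15+8
10+8+5
8+5+5+5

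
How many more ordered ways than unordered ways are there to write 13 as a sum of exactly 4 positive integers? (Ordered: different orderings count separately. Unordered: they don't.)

Compositions: C(12,3) = 220.
Partitions of 13 into exactly 4 parts: 18.
Difference: 220 − 18 = 202.

202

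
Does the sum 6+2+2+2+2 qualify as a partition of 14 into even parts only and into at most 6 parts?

The parts sum to 14, and the condition 'every summand is even' holds; the condition 'there are at most 6 summands' holds.

Yes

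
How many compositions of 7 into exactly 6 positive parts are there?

By stars and bars with positive parts, the count is C(6,5) = 6.

6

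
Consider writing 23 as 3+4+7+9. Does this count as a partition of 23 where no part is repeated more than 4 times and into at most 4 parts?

The parts sum to 23, and the condition 'no summand is used more than 4 times' holds; the condition 'there are at most 4 summands' holds.

Yes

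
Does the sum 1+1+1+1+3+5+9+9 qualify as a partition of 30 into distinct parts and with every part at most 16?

The parts sum to 30, and the condition 'all summands are distinct' is violated.

No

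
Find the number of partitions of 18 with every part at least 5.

Listing the qualifying partitions of 18:
18
13, 5
12, 6
11, 7
10, 8
9, 9
8, 5, 5
7, 6, 5
6, 6, 6

9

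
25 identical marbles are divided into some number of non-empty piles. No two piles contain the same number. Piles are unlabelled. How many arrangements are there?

142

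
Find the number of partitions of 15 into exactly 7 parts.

Enumerating:
9+1+1+1+1+1+1
8+2+1+1+1+1+1
7+3+1+1+1+1+1
7+2+2+1+1+1+1
6+4+1+1+1+1+1
6+3+2+1+1+1+1
6+2+2+2+1+1+1
5+5+1+1+1+1+1
5+4+2+1+1+1+1
5+3+3+1+1+1+1
5+3+2+2+1+1+1
5+2+2+2+2+1+1
4+4+3+1+1+1+1
4+4+2+2+1+1+1
4+3+3+2+1+1+1
4+3+2+2+2+1+1
4+2+2+2+2+2+1
3+3+3+3+1+1+1
3+3+3+2+2+1+1
3+3+2+2+2+2+1
3+2+2+2+2+2+2

21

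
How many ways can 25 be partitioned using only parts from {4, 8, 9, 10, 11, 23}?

Enumerating:
11+10+4
9+8+8
9+8+4+4
9+4+4+4+4
That's 4 in total.

4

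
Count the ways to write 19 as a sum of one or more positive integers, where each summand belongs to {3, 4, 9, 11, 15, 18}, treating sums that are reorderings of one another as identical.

They are:
4, 15
4, 4, 11
3, 3, 4, 9
3, 4, 4, 4, 4
3, 3, 3, 3, 3, 4
Counting gives 5.

5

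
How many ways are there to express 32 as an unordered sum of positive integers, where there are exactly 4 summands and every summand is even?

There are too many to list fully; the first 12 (by largest part) are:
26+2+2+2
24+4+2+2
22+6+2+2
22+4+4+2
20+8+2+2
20+6+4+2
20+4+4+4
18+10+2+2
18+8+4+2
18+6+6+2
18+6+4+4
16+12+2+2
…and 22 more, for 34 total.

34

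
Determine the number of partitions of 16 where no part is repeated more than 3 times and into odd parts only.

16

The partitions of 16 that satisfy the conditions:
15,1
13,3
13,1,1,1
11,5
11,3,1,1
9,7
9,5,1,1
9,3,3,1
7,7,1,1
7,5,3,1
7,3,3,3
7,3,3,1,1,1
5,5,5,1
5,5,3,3
5,5,3,1,1,1
5,3,3,3,1,1
Counting gives 16.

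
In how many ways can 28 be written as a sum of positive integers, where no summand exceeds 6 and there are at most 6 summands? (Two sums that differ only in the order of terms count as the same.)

18

The partitions of 28 that satisfy the conditions:
6 + 6 + 6 + 6 + 4
6 + 6 + 6 + 6 + 3 + 1
6 + 6 + 6 + 6 + 2 + 2
6 + 6 + 6 + 5 + 5
6 + 6 + 6 + 5 + 4 + 1
6 + 6 + 6 + 5 + 3 + 2
6 + 6 + 6 + 4 + 4 + 2
6 + 6 + 6 + 4 + 3 + 3
6 + 6 + 5 + 5 + 5 + 1
6 + 6 + 5 + 5 + 4 + 2
6 + 6 + 5 + 5 + 3 + 3
6 + 6 + 5 + 4 + 4 + 3
6 + 6 + 4 + 4 + 4 + 4
6 + 5 + 5 + 5 + 5 + 2
6 + 5 + 5 + 5 + 4 + 3
6 + 5 + 5 + 4 + 4 + 4
5 + 5 + 5 + 5 + 5 + 3
5 + 5 + 5 + 5 + 4 + 4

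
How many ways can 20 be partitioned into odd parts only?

There are too many to list fully; the first 12 (by largest part) are:
19,1
17,3
17,1,1,1
15,5
15,3,1,1
15,1,1,1,1,1
13,7
13,5,1,1
13,3,3,1
13,3,1,1,1,1
13,1,1,1,1,1,1,1
11,9
…and 52 more, for 64 total.

64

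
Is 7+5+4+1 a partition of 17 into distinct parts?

The parts sum to 17, and the condition 'all summands are distinct' holds.

Yes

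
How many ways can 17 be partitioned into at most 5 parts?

119

A full systematic count gives 119.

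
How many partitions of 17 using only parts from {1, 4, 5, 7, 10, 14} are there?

Listing the qualifying partitions of 17:
14 + 1 + 1 + 1
10 + 7
10 + 5 + 1 + 1
10 + 4 + 1 + 1 + 1
10 + 1 + 1 + 1 + 1 + 1 + 1 + 1
7 + 7 + 1 + 1 + 1
7 + 5 + 5
7 + 5 + 4 + 1
7 + 5 + 1 + 1 + 1 + 1 + 1
7 + 4 + 4 + 1 + 1
7 + 4 + 1 + 1 + 1 + 1 + 1 + 1
7 + 1 + 1 + 1 + 1 + 1 + 1 + 1 + 1 + 1 + 1
5 + 5 + 5 + 1 + 1
5 + 5 + 4 + 1 + 1 + 1
5 + 5 + 1 + 1 + 1 + 1 + 1 + 1 + 1
5 + 4 + 4 + 4
5 + 4 + 4 + 1 + 1 + 1 + 1
5 + 4 + 1 + 1 + 1 + 1 + 1 + 1 + 1 + 1
5 + 1 + 1 + 1 + 1 + 1 + 1 + 1 + 1 + 1 + 1 + 1 + 1
4 + 4 + 4 + 4 + 1
4 + 4 + 4 + 1 + 1 + 1 + 1 + 1
4 + 4 + 1 + 1 + 1 + 1 + 1 + 1 + 1 + 1 + 1
4 + 1 + 1 + 1 + 1 + 1 + 1 + 1 + 1 + 1 + 1 + 1 + 1 + 1
1 + 1 + 1 + 1 + 1 + 1 + 1 + 1 + 1 + 1 + 1 + 1 + 1 + 1 + 1 + 1 + 1

24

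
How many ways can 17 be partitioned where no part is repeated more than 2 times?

108

Systematic enumeration (by largest part, then next-largest, …) yields 108.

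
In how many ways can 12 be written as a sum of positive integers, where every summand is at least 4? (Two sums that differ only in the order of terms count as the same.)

5

Listing the qualifying partitions of 12:
12
8 + 4
7 + 5
6 + 6
4 + 4 + 4
That's 5 in total.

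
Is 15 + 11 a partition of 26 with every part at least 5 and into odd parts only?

The parts sum to 26, and the condition 'every summand is at least 5' holds; the condition 'every summand is odd' holds.

Yes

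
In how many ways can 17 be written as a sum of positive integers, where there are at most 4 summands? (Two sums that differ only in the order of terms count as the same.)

72

Enumerating by decreasing first part gives 72 partitions in all.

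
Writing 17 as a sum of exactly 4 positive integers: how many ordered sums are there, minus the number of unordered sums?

Ordered (compositions into 4 parts): C(16,3) = 560.
Unordered (partitions into 4 parts): 39.
Difference: 560 − 39 = 521.

521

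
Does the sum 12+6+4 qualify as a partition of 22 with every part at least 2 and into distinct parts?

Yes

The parts sum to 22, and the condition 'every summand is at least 2' holds; the condition 'all summands are distinct' holds.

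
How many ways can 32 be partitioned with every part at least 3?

468

There are 468 such partitions.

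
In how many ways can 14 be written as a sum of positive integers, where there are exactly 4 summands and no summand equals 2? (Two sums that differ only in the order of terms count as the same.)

Enumerating:
11+1+1+1
9+3+1+1
8+4+1+1
7+5+1+1
7+3+3+1
6+6+1+1
6+4+3+1
5+5+3+1
5+4+4+1
5+3+3+3
4+4+3+3
That's 11 in total.

11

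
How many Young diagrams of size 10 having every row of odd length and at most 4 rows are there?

6

They are:
9, 1
7, 3
7, 1, 1, 1
5, 5
5, 3, 1, 1
3, 3, 3, 1
That's 6 in total.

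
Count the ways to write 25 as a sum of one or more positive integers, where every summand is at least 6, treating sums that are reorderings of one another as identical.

17

The partitions of 25 that satisfy the conditions:
25
6,19
7,18
8,17
9,16
10,15
11,14
12,13
6,6,13
6,7,12
6,8,11
7,7,11
6,9,10
7,8,10
7,9,9
8,8,9
6,6,6,7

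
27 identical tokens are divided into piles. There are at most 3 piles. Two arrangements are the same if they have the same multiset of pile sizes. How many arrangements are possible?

A full systematic count gives 75.

75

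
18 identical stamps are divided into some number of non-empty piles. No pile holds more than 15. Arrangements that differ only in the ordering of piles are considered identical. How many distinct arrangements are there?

Counting exhaustively, 381 partitions satisfy the conditions.

381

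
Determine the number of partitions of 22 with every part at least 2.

Counting exhaustively, 210 partitions satisfy the conditions.

210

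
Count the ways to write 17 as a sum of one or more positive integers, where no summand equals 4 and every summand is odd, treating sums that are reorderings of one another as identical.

A partial list (first 12 by largest part):
17
1 + 1 + 15
1 + 3 + 13
1 + 1 + 1 + 1 + 13
1 + 5 + 11
3 + 3 + 11
1 + 1 + 1 + 3 + 11
1 + 1 + 1 + 1 + 1 + 1 + 11
1 + 7 + 9
3 + 5 + 9
1 + 1 + 1 + 5 + 9
1 + 1 + 3 + 3 + 9
…and 26 more, for 38 total.

38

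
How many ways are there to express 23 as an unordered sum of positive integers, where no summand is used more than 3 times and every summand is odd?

41

A partial list (first 12 by largest part):
23
21, 1, 1
19, 3, 1
17, 5, 1
17, 3, 3
17, 3, 1, 1, 1
15, 7, 1
15, 5, 3
15, 5, 1, 1, 1
15, 3, 3, 1, 1
13, 9, 1
13, 7, 3
…and 29 more, for 41 total.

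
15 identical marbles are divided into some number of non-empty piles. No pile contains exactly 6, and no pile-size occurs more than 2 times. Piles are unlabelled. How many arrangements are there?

There are too many to list fully; the first 12 (by largest part) are:
15
14,1
13,2
13,1,1
12,3
12,2,1
11,4
11,3,1
11,2,2
11,2,1,1
10,5
10,4,1
…and 42 more, for 54 total.

54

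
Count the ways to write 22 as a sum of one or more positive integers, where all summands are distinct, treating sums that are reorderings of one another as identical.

89

Systematic enumeration (by largest part, then next-largest, …) yields 89.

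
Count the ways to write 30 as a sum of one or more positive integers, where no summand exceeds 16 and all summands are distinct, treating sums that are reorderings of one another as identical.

Enumerating by decreasing first part gives 208 partitions in all.

208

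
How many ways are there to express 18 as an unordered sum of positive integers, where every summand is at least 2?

There are 88 such partitions.

88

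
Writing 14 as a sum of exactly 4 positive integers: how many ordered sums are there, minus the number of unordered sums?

263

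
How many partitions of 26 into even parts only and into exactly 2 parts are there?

6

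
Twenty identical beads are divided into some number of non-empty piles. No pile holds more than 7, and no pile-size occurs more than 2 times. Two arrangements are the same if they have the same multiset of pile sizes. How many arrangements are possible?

65

There are too many to list fully; the first 12 (by largest part) are:
7,7,6
7,7,5,1
7,7,4,2
7,7,4,1,1
7,7,3,3
7,7,3,2,1
7,7,2,2,1,1
7,6,6,1
7,6,5,2
7,6,5,1,1
7,6,4,3
7,6,4,2,1
…and 53 more, for 65 total.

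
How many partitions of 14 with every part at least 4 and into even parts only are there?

The partitions of 14 that satisfy the conditions:
14
4 + 10
6 + 8
4 + 4 + 6
That's 4 in total.

4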